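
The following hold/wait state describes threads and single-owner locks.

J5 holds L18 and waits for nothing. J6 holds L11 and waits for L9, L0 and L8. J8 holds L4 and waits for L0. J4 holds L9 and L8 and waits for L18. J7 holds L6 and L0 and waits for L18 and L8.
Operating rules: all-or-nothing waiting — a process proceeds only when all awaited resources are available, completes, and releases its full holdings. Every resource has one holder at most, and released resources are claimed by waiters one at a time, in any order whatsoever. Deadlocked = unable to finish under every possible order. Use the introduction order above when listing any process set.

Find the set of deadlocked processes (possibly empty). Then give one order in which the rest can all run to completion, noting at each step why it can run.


The deadlocked set is empty.
Key observation: every chain of waits terminates; starting from the processes that wait on nothing, all the rest unlock in turn.
One completion order for the rest: J5, J4, J7, J8, J6.
Check, step by step:
  run J5 (it waits on nothing); releases L18
  J4 waits on L18 — all released -> runs and releases L9 and L8
  J7 waits on L18 and L8 — all released -> runs and releases L6 and L0
  J8 waits on L0 — all released -> runs and releases L4
  J6 waits on L9, L0 and L8 — all released -> runs and releases L11


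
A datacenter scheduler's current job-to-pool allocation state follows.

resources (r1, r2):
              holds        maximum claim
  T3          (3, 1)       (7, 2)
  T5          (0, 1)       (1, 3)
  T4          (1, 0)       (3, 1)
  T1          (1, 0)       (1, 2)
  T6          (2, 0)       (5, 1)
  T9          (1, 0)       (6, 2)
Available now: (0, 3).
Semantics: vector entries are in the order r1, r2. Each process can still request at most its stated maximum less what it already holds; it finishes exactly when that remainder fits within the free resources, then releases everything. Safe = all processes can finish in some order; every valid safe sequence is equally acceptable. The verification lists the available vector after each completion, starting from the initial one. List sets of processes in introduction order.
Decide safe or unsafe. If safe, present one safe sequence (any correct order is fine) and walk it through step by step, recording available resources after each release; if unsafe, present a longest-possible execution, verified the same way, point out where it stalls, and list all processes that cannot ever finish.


UNSAFE — no complete ordering exists.
Key observation: no order helps: past T1, T5, the free pool tops out at (1, 4), below what each blocked process needs in r1.
Going as far as possible: T1, T5; after that, nothing fits. Walking it through:
  pool = (0, 3)
  T1 needs (0, 2) <= (0, 3) -> finishes; pool += (1, 0) = (1, 3)
  T5 needs (1, 2) <= (1, 3) -> finishes; pool += (0, 1) = (1, 4)
  T3 cannot run: need (4, 1) vs free (1, 4) (insufficient r1)
  T4 cannot run: need (2, 1) vs free (1, 4) (insufficient r1)
  T6 cannot run: need (3, 1) vs free (1, 4) (insufficient r1)
  T9 cannot run: need (5, 2) vs free (1, 4) (insufficient r1)
Processes that can never finish: T3, T4, T6 and T9.


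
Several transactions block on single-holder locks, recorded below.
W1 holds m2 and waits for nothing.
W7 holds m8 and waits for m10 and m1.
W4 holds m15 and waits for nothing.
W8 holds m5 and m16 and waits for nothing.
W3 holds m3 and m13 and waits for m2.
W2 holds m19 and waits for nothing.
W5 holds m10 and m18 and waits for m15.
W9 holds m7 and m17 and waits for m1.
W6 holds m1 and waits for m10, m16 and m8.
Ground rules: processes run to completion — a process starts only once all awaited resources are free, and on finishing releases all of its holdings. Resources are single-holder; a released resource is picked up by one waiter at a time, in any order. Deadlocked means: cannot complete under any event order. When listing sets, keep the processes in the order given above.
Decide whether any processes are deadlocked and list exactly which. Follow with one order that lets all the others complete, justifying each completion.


Deadlocked set: W7, W9 and W6.
Key observation: the cycle W7 -> W6 -> W7 can never break — each member waits on the next; W9 waits into the deadlock from upstream.
A valid finishing order for the others: W1, W8, W4, W3, W2, W5.
Check, step by step:
  W1: no waits; runs immediately, freeing m2
  W8: no waits; runs immediately, freeing m5 and m16
  W4: no waits; runs immediately, freeing m15
  run W3 (all its waits — m2 — are resolved); releases m3 and m13
  W2: no waits; runs immediately, freeing m19
  run W5 (all its waits — m15 — are resolved); releases m10 and m18


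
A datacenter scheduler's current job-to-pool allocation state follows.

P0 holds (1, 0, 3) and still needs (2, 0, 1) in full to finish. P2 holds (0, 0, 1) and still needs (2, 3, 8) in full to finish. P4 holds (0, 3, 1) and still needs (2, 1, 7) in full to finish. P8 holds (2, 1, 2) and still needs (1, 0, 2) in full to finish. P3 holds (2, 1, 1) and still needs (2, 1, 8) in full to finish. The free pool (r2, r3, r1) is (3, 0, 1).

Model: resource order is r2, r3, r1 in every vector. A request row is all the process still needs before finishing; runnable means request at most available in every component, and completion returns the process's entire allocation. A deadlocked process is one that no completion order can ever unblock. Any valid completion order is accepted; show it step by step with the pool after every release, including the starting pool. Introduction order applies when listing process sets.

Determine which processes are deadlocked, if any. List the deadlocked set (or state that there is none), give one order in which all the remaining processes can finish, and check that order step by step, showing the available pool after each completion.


Deadlocked: P2, P4 and P3.
Key observation: once P0, P8 finish, the pool peaks at (6, 1, 6) — and every remaining process still needs more r1 than that.
A valid finishing order for the others: P0, P8. Check, step by step:
  pool = (3, 0, 1)
  P0: need (2, 0, 1) fits (3, 0, 1); releases (1, 0, 3), pool now (4, 0, 4)
  P8: need (1, 0, 2) fits (4, 0, 4); releases (2, 1, 2), pool now (6, 1, 6)
The stuck group stays short no matter what:
  P2 still needs (2, 3, 8) but only (6, 1, 6) is free — short on r3 and r1
  P4 still needs (2, 1, 7) but only (6, 1, 6) is free — short on r1
  P3 still needs (2, 1, 8) but only (6, 1, 6) is free — short on r1


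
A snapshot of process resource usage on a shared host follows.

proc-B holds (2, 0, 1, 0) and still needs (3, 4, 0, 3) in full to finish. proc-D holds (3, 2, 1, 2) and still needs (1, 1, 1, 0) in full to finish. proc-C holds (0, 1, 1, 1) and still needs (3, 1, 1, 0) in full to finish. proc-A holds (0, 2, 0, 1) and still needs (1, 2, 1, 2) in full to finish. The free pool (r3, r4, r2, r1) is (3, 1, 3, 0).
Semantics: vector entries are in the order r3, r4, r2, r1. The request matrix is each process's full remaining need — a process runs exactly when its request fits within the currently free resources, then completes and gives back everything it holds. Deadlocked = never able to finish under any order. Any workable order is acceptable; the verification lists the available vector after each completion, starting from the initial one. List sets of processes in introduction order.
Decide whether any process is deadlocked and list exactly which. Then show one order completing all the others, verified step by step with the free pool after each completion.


No process is deadlocked.
Key observation: proc-D fits the free pool immediately, and its release cascades until everyone finishes.
A valid finishing order for the others: proc-D, proc-C, proc-A, proc-B. Check, step by step:
  pool = (3, 1, 3, 0)
  proc-D needs (1, 1, 1, 0) <= (3, 1, 3, 0) -> finishes; pool += (3, 2, 1, 2) = (6, 3, 4, 2)
  proc-C needs (3, 1, 1, 0) <= (6, 3, 4, 2) -> finishes; pool += (0, 1, 1, 1) = (6, 4, 5, 3)
  proc-A needs (1, 2, 1, 2) <= (6, 4, 5, 3) -> finishes; pool += (0, 2, 0, 1) = (6, 6, 5, 4)
  proc-B needs (3, 4, 0, 3) <= (6, 6, 5, 4) -> finishes; pool += (2, 0, 1, 0) = (8, 6, 6, 4)


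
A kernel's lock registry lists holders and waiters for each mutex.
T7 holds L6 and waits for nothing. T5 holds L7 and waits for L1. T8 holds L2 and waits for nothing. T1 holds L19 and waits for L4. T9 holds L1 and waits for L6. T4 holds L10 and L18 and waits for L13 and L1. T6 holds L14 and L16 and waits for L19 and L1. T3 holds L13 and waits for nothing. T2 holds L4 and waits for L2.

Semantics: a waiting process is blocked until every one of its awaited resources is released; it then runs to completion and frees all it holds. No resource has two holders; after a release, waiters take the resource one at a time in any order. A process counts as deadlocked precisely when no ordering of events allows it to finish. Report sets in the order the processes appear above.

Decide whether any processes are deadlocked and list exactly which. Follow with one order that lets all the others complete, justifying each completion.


Nothing here is deadlocked.
Key observation: there is no circular wait here — follow any chain and it reaches a process that is free to run now.
A valid finishing order for the others: T8, T2, T3, T7, T9, T5, T4, T1, T6.
Step-by-step check:
  run T8 (it waits on nothing); releases L2
  run T2 (all its waits — L2 — are resolved); releases L4
  run T3 (it waits on nothing); releases L13
  run T7 (it waits on nothing); releases L6
  run T9 (all its waits — L6 — are resolved); releases L1
  run T5 (all its waits — L1 — are resolved); releases L7
  run T4 (all its waits — L13 and L1 — are resolved); releases L10 and L18
  run T1 (all its waits — L4 — are resolved); releases L19
  run T6 (all its waits — L19 and L1 — are resolved); releases L14 and L16


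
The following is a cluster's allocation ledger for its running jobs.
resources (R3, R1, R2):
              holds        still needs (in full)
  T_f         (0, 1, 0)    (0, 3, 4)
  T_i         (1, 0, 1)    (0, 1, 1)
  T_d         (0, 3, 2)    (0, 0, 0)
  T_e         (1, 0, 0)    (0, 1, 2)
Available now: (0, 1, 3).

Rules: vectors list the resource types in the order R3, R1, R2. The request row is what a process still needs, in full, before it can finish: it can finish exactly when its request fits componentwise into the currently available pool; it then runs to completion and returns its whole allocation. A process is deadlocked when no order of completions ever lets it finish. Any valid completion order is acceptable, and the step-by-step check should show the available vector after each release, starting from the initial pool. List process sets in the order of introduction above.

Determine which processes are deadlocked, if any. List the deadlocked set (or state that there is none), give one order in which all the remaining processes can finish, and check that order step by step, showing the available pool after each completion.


Nothing here is deadlocked.
Key observation: the pool covers T_d at once, and every later process fits after earlier releases.
One completion order for the rest: T_d, T_f, T_e, T_i. Verifying each step:
  pool = (0, 1, 3)
  run T_d (needs (0, 0, 0), free (0, 1, 3)); after release of (0, 3, 2) the pool is (0, 4, 5)
  run T_f (needs (0, 3, 4), free (0, 4, 5)); after release of (0, 1, 0) the pool is (0, 5, 5)
  run T_e (needs (0, 1, 2), free (0, 5, 5)); after release of (1, 0, 0) the pool is (1, 5, 5)
  run T_i (needs (0, 1, 1), free (1, 5, 5)); after release of (1, 0, 1) the pool is (2, 5, 6)


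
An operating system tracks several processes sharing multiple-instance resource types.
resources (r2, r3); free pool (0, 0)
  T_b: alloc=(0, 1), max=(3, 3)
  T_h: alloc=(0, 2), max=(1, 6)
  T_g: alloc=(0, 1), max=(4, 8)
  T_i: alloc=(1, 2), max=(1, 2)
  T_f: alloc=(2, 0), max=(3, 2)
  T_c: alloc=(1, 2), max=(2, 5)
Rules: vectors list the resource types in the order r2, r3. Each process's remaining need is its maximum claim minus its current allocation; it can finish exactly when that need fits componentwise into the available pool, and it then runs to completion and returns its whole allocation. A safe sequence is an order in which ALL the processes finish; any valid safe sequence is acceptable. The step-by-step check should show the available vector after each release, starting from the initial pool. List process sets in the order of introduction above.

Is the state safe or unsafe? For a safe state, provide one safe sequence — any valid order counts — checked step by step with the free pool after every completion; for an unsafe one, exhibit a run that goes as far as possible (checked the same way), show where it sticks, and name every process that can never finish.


SAFE — a valid safe sequence is T_i, T_f, T_b, T_c, T_h, T_g.
Key observation: the first exact fit in this order is T_f — it needs (1, 2) with (1, 2) free, meeting a requested resource to the last unit.
Step-by-step check:
  pool = (0, 0)
  T_i needs (0, 0) <= (0, 0) -> finishes; pool += (1, 2) = (1, 2)
  T_f needs (1, 2) <= (1, 2) -> finishes; pool += (2, 0) = (3, 2)
  T_b needs (3, 2) <= (3, 2) -> finishes; pool += (0, 1) = (3, 3)
  T_c needs (1, 3) <= (3, 3) -> finishes; pool += (1, 2) = (4, 5)
  T_h needs (1, 4) <= (4, 5) -> finishes; pool += (0, 2) = (4, 7)
  T_g needs (4, 7) <= (4, 7) -> finishes; pool += (0, 1) = (4, 8)


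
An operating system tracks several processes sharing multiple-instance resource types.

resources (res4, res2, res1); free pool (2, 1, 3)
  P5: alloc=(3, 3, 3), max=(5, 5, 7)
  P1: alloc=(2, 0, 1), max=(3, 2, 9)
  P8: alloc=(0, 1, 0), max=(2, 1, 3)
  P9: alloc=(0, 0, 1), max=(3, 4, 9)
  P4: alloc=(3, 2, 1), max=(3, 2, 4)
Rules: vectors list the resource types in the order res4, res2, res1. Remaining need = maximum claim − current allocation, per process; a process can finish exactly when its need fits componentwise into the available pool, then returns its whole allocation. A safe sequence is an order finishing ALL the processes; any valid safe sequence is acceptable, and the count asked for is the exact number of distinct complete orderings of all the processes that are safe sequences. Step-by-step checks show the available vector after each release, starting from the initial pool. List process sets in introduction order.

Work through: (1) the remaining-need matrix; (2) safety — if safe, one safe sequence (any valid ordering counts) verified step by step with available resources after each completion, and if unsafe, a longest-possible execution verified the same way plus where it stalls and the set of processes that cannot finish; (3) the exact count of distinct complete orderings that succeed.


(1) Remaining need (order res4, res2, res1):
  P5: (2, 2, 4)
  P1: (1, 2, 8)
  P8: (2, 0, 3)
  P9: (3, 4, 8)
  P4: (0, 0, 3)
(2) The state is UNSAFE.
Key observation: the pool after P4, P8, P5 is (8, 7, 7); every surviving request exceeds it in res1, so progress ends there.
A maximal execution: P4, P8, P5 — then nothing else fits. Verifying each step:
  pool = (2, 1, 3)
  run P4 (needs (0, 0, 3), free (2, 1, 3)); after release of (3, 2, 1) the pool is (5, 3, 4)
  run P8 (needs (2, 0, 3), free (5, 3, 4)); after release of (0, 1, 0) the pool is (5, 4, 4)
  run P5 (needs (2, 2, 4), free (5, 4, 4)); after release of (3, 3, 3) the pool is (8, 7, 7)
  P1 still needs (1, 2, 8) but only (8, 7, 7) is free — short on res1
  P9 still needs (3, 4, 8) but only (8, 7, 7) is free — short on res1
Never able to finish: P1 and P9.
(3) The exact count: 0 of the possible complete orderings are safe sequences.


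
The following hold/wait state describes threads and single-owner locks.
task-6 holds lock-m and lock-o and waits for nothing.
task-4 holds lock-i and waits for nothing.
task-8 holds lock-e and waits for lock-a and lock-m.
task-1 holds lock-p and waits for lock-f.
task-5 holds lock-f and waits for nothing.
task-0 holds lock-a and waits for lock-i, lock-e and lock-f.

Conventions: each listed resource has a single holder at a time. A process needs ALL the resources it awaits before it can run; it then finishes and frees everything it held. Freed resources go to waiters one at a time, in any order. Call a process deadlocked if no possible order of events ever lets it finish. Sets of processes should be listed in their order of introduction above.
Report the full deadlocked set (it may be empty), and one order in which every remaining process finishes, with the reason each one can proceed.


Deadlocked: task-8 and task-0.
Key observation: the wait chain closes on itself along task-8 -> task-0 -> task-8; no other process is dragged down with it.
A valid finishing order for the others: task-6, task-5, task-1, task-4.
Step-by-step check:
  task-6 waits on nothing -> runs at once and releases lock-m and lock-o
  task-5 waits on nothing -> runs at once and releases lock-f
  task-1: everything it awaited (lock-f) is free; runs, freeing lock-p
  task-4 waits on nothing -> runs at once and releases lock-i


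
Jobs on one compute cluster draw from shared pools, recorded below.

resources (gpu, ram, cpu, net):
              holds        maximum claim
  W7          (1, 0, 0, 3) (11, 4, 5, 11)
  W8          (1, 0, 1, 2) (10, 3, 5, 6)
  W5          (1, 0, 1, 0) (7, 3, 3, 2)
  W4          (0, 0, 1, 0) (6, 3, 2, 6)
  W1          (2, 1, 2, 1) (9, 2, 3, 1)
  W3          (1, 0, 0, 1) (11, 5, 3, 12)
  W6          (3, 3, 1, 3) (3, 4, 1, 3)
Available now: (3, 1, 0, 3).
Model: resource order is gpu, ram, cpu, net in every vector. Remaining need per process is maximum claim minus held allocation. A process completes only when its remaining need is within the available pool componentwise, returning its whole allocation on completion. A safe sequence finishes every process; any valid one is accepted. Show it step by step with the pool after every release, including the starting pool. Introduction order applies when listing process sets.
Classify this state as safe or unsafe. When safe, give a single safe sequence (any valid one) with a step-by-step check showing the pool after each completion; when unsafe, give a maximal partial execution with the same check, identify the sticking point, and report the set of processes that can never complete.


The state is SAFE; one workable sequence: W6, W4, W5, W1, W8, W7, W3.
Key observation: reading the order forward, W6 is the first process whose need (0, 1, 0, 0) meets the free pool (3, 1, 0, 3) exactly on a resource it requests.
Walking it through:
  pool = (3, 1, 0, 3)
  W6 needs (0, 1, 0, 0) <= (3, 1, 0, 3) -> finishes; pool += (3, 3, 1, 3) = (6, 4, 1, 6)
  W4 needs (6, 3, 1, 6) <= (6, 4, 1, 6) -> finishes; pool += (0, 0, 1, 0) = (6, 4, 2, 6)
  W5 needs (6, 3, 2, 2) <= (6, 4, 2, 6) -> finishes; pool += (1, 0, 1, 0) = (7, 4, 3, 6)
  W1 needs (7, 1, 1, 0) <= (7, 4, 3, 6) -> finishes; pool += (2, 1, 2, 1) = (9, 5, 5, 7)
  W8 needs (9, 3, 4, 4) <= (9, 5, 5, 7) -> finishes; pool += (1, 0, 1, 2) = (10, 5, 6, 9)
  W7 needs (10, 4, 5, 8) <= (10, 5, 6, 9) -> finishes; pool += (1, 0, 0, 3) = (11, 5, 6, 12)
  W3 needs (10, 5, 3, 11) <= (11, 5, 6, 12) -> finishes; pool += (1, 0, 0, 1) = (12, 5, 6, 13)


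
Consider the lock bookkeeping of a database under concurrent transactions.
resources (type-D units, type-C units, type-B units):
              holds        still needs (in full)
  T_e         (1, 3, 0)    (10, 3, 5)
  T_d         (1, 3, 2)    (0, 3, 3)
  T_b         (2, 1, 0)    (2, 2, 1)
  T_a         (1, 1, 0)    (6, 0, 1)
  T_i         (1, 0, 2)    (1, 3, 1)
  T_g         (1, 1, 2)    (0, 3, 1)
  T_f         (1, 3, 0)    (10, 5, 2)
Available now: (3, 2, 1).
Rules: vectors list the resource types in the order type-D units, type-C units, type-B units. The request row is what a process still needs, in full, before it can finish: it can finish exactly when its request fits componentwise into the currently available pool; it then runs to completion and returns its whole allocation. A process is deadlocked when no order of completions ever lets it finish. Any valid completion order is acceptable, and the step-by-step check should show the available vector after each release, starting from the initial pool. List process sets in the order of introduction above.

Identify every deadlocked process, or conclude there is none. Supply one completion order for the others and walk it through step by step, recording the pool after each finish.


The deadlocked set is T_e and T_f.
Key observation: after T_b, T_g, T_a, T_i, T_d complete, (9, 8, 7) is the best the pool ever gets, yet each leftover process wants more type-D units.
A valid finishing order for the others: T_b, T_g, T_a, T_i, T_d. Step-by-step check:
  pool = (3, 2, 1)
  T_b: need (2, 2, 1) fits (3, 2, 1); releases (2, 1, 0), pool now (5, 3, 1)
  T_g: need (0, 3, 1) fits (5, 3, 1); releases (1, 1, 2), pool now (6, 4, 3)
  T_a: need (6, 0, 1) fits (6, 4, 3); releases (1, 1, 0), pool now (7, 5, 3)
  T_i: need (1, 3, 1) fits (7, 5, 3); releases (1, 0, 2), pool now (8, 5, 5)
  T_d: need (0, 3, 3) fits (8, 5, 5); releases (1, 3, 2), pool now (9, 8, 7)
The blocked processes can never fit:
  T_e still needs (10, 3, 5) but only (9, 8, 7) is free — short on type-D units
  T_f still needs (10, 5, 2) but only (9, 8, 7) is free — short on type-D units


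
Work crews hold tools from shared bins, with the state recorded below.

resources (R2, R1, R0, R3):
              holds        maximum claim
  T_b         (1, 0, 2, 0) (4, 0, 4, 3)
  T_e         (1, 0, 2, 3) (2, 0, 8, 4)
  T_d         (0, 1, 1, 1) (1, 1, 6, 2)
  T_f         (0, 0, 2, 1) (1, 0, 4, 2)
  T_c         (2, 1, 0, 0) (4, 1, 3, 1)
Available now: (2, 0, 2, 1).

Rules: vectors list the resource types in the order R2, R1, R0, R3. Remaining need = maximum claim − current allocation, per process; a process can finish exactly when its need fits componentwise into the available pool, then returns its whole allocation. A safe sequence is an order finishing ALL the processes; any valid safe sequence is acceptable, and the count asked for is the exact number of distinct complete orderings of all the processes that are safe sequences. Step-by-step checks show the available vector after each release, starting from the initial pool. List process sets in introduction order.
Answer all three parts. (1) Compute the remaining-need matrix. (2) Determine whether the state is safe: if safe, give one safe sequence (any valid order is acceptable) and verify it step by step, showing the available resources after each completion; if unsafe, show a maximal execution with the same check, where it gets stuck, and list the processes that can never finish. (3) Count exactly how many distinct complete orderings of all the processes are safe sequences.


(1) Outstanding need per process (order R2, R1, R0, R3):
  T_b: (3, 0, 2, 3)
  T_e: (1, 0, 6, 1)
  T_d: (1, 0, 5, 1)
  T_f: (1, 0, 2, 1)
  T_c: (2, 0, 3, 1)
(2) UNSAFE — no complete ordering exists.
Key observation: after T_f, T_c the pool peaks at (4, 1, 4, 2), and each blocked process is short somewhere: T_b on R3; T_e on R0; T_d on R0.
The run T_f, T_c cannot be extended any further. Step-by-step check:
  pool = (2, 0, 2, 1)
  T_f: need (1, 0, 2, 1) fits (2, 0, 2, 1); releases (0, 0, 2, 1), pool now (2, 0, 4, 2)
  T_c: need (2, 0, 3, 1) fits (2, 0, 4, 2); releases (2, 1, 0, 0), pool now (4, 1, 4, 2)
  T_b still needs (3, 0, 2, 3) but only (4, 1, 4, 2) is free — short on R3
  T_e still needs (1, 0, 6, 1) but only (4, 1, 4, 2) is free — short on R0
  T_d still needs (1, 0, 5, 1) but only (4, 1, 4, 2) is free — short on R0
Permanently blocked: T_b, T_e and T_d.
(3) Precisely 0 of the possible complete orderings are safe sequences.


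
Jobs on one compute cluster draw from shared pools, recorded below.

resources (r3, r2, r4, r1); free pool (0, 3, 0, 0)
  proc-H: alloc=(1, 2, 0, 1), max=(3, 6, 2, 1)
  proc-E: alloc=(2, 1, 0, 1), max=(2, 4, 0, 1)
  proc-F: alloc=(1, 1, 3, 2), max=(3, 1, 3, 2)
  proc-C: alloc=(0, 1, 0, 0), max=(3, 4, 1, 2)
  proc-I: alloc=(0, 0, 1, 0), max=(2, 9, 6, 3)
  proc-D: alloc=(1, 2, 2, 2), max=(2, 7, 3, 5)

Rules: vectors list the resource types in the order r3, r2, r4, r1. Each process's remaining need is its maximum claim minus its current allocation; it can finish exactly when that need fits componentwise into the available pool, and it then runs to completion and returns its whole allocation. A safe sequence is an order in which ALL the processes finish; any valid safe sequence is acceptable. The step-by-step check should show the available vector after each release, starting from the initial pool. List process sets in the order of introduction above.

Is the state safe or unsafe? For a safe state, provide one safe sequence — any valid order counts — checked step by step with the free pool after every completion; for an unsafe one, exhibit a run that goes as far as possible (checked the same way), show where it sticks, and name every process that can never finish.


The state is SAFE; one workable sequence: proc-E, proc-F, proc-D, proc-H, proc-I, proc-C.
Key observation: the order's first zero-slack moment is proc-E ((0, 3, 0, 0) needed, (0, 3, 0, 0) free — a requested resource with nothing to spare).
Walking it through:
  pool = (0, 3, 0, 0)
  proc-E needs (0, 3, 0, 0) <= (0, 3, 0, 0) -> finishes; pool += (2, 1, 0, 1) = (2, 4, 0, 1)
  proc-F needs (2, 0, 0, 0) <= (2, 4, 0, 1) -> finishes; pool += (1, 1, 3, 2) = (3, 5, 3, 3)
  proc-D needs (1, 5, 1, 3) <= (3, 5, 3, 3) -> finishes; pool += (1, 2, 2, 2) = (4, 7, 5, 5)
  proc-H needs (2, 4, 2, 0) <= (4, 7, 5, 5) -> finishes; pool += (1, 2, 0, 1) = (5, 9, 5, 6)
  proc-I needs (2, 9, 5, 3) <= (5, 9, 5, 6) -> finishes; pool += (0, 0, 1, 0) = (5, 9, 6, 6)
  proc-C needs (3, 3, 1, 2) <= (5, 9, 6, 6) -> finishes; pool += (0, 1, 0, 0) = (5, 10, 6, 6)


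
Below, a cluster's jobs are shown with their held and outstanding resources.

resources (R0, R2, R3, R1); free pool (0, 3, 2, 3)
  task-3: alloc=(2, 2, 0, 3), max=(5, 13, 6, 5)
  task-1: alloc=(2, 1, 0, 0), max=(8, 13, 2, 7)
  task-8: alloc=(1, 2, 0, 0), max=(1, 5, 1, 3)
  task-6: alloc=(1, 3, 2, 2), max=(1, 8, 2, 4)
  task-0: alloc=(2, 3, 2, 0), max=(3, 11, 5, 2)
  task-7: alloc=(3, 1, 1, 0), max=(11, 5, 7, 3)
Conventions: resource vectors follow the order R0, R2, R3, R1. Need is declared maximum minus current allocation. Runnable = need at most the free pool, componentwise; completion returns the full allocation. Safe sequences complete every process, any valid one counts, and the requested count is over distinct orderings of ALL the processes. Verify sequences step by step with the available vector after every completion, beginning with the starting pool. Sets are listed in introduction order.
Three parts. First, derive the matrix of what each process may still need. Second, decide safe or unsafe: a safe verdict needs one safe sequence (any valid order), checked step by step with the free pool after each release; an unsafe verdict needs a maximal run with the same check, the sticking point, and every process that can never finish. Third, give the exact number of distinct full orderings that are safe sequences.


(1) Outstanding need per process (order R0, R2, R3, R1):
  task-3: (3, 11, 6, 2)
  task-1: (6, 12, 2, 7)
  task-8: (0, 3, 1, 3)
  task-6: (0, 5, 0, 2)
  task-0: (1, 8, 3, 2)
  task-7: (8, 4, 6, 3)
(2) SAFE. One safe sequence: task-8, task-6, task-0, task-3, task-1, task-7.
Key observation: reading the order forward, task-8 is the first process whose need (0, 3, 1, 3) meets the free pool (0, 3, 2, 3) exactly on a resource it requests.
Walking it through:
  pool = (0, 3, 2, 3)
  task-8: need (0, 3, 1, 3) fits (0, 3, 2, 3); releases (1, 2, 0, 0), pool now (1, 5, 2, 3)
  task-6: need (0, 5, 0, 2) fits (1, 5, 2, 3); releases (1, 3, 2, 2), pool now (2, 8, 4, 5)
  task-0: need (1, 8, 3, 2) fits (2, 8, 4, 5); releases (2, 3, 2, 0), pool now (4, 11, 6, 5)
  task-3: need (3, 11, 6, 2) fits (4, 11, 6, 5); releases (2, 2, 0, 3), pool now (6, 13, 6, 8)
  task-1: need (6, 12, 2, 7) fits (6, 13, 6, 8); releases (2, 1, 0, 0), pool now (8, 14, 6, 8)
  task-7: need (8, 4, 6, 3) fits (8, 14, 6, 8); releases (3, 1, 1, 0), pool now (11, 15, 7, 8)
(3) The exact count: 1 of the possible complete orderings is a safe sequence.


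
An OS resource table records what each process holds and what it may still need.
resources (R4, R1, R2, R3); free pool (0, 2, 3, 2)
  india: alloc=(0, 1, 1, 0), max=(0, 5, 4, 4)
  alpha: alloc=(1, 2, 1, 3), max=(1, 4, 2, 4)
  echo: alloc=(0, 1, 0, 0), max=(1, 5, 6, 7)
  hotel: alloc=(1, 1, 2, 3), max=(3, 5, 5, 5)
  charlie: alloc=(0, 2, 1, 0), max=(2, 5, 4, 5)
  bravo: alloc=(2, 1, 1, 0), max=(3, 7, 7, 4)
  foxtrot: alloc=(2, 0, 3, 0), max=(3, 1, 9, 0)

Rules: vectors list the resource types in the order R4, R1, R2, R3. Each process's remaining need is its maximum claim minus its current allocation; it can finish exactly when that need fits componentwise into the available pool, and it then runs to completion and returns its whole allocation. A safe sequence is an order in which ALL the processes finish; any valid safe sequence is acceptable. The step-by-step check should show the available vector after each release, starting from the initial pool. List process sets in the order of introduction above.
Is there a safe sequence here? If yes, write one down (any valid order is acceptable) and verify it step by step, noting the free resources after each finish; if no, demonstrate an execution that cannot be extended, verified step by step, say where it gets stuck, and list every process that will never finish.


The state is UNSAFE.
Key observation: after alpha, india the pool peaks at (1, 5, 5, 5), and each blocked process is short somewhere: echo on R2, R3; hotel on R4; charlie on R4; bravo on R1, R2; foxtrot on R2.
The run alpha, india cannot be extended any further. Step-by-step check:
  pool = (0, 2, 3, 2)
  alpha: need (0, 2, 1, 1) fits (0, 2, 3, 2); releases (1, 2, 1, 3), pool now (1, 4, 4, 5)
  india: need (0, 4, 3, 4) fits (1, 4, 4, 5); releases (0, 1, 1, 0), pool now (1, 5, 5, 5)
  echo cannot run: need (1, 4, 6, 7) vs free (1, 5, 5, 5) (insufficient R2 and R3)
  hotel cannot run: need (2, 4, 3, 2) vs free (1, 5, 5, 5) (insufficient R4)
  charlie cannot run: need (2, 3, 3, 5) vs free (1, 5, 5, 5) (insufficient R4)
  bravo cannot run: need (1, 6, 6, 4) vs free (1, 5, 5, 5) (insufficient R1 and R2)
  foxtrot cannot run: need (1, 1, 6, 0) vs free (1, 5, 5, 5) (insufficient R2)
Permanently blocked: echo, hotel, charlie, bravo and foxtrot.


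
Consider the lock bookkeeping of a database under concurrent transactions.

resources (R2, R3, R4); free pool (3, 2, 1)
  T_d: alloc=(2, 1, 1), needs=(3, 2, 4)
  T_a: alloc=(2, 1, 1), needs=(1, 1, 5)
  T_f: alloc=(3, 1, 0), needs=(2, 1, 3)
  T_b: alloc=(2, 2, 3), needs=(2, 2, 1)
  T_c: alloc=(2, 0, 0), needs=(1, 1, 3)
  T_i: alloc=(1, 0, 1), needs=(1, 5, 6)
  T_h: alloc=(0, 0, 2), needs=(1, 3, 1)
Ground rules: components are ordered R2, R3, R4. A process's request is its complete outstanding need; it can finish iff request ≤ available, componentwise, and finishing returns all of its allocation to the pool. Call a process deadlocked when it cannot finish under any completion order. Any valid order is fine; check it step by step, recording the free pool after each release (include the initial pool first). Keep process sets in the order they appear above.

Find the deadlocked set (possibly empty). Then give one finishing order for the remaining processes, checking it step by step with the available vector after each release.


The deadlocked set is empty.
Key observation: T_b can run right away; the returned allocation unlocks the remaining processes in turn.
The rest can finish in the order T_b, T_f, T_d, T_h, T_i, T_a, T_c. Verifying each step:
  pool = (3, 2, 1)
  run T_b (needs (2, 2, 1), free (3, 2, 1)); after release of (2, 2, 3) the pool is (5, 4, 4)
  run T_f (needs (2, 1, 3), free (5, 4, 4)); after release of (3, 1, 0) the pool is (8, 5, 4)
  run T_d (needs (3, 2, 4), free (8, 5, 4)); after release of (2, 1, 1) the pool is (10, 6, 5)
  run T_h (needs (1, 3, 1), free (10, 6, 5)); after release of (0, 0, 2) the pool is (10, 6, 7)
  run T_i (needs (1, 5, 6), free (10, 6, 7)); after release of (1, 0, 1) the pool is (11, 6, 8)
  run T_a (needs (1, 1, 5), free (11, 6, 8)); after release of (2, 1, 1) the pool is (13, 7, 9)
  run T_c (needs (1, 1, 3), free (13, 7, 9)); after release of (2, 0, 0) the pool is (15, 7, 9)


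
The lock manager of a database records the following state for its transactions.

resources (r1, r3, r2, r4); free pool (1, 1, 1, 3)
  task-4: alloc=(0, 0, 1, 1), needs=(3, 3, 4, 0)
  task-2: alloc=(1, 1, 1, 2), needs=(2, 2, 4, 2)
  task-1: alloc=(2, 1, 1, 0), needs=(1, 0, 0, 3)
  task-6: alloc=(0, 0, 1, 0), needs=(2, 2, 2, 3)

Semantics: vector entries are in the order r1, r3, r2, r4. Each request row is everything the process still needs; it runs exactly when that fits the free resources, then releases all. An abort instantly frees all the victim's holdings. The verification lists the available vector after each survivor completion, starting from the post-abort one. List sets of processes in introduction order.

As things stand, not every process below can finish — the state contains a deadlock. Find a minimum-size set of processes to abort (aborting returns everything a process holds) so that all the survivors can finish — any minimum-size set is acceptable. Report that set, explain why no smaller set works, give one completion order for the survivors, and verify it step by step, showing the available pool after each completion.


Abort task-2.
Key observation: the deadlocked task-4 becomes finishable only because task-2 released (1, 1, 1, 2); it completes at step 3 below.
Minimality: the empty abort set fails — the state is deadlocked as it stands.
One survivor order: task-1, task-6, task-4. Walking it through (post-abort pool first):
  pool = (2, 2, 2, 5)
  task-1 needs (1, 0, 0, 3) <= (2, 2, 2, 5) -> finishes; pool += (2, 1, 1, 0) = (4, 3, 3, 5)
  task-6 needs (2, 2, 2, 3) <= (4, 3, 3, 5) -> finishes; pool += (0, 0, 1, 0) = (4, 3, 4, 5)
  task-4 needs (3, 3, 4, 0) <= (4, 3, 4, 5) -> finishes; pool += (0, 0, 1, 1) = (4, 3, 5, 6)


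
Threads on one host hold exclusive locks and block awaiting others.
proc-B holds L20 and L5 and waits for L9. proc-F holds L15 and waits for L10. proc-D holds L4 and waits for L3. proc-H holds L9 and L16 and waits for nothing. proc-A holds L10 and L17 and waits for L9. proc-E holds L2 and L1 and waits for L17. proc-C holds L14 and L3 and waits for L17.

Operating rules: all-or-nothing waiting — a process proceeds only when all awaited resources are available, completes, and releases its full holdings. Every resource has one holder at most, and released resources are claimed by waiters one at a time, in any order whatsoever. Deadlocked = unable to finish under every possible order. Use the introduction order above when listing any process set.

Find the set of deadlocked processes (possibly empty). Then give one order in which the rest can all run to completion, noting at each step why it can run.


Nothing here is deadlocked.
Key observation: every chain of waits terminates; starting from the processes that wait on nothing, all the rest unlock in turn.
The rest can finish in the order proc-H, proc-A, proc-C, proc-B, proc-E, proc-F, proc-D.
Verifying each step:
  proc-H waits on nothing -> runs at once and releases L9 and L16
  run proc-A (all its waits — L9 — are resolved); releases L10 and L17
  run proc-C (all its waits — L17 — are resolved); releases L14 and L3
  run proc-B (all its waits — L9 — are resolved); releases L20 and L5
  run proc-E (all its waits — L17 — are resolved); releases L2 and L1
  run proc-F (all its waits — L10 — are resolved); releases L15
  run proc-D (all its waits — L3 — are resolved); releases L4


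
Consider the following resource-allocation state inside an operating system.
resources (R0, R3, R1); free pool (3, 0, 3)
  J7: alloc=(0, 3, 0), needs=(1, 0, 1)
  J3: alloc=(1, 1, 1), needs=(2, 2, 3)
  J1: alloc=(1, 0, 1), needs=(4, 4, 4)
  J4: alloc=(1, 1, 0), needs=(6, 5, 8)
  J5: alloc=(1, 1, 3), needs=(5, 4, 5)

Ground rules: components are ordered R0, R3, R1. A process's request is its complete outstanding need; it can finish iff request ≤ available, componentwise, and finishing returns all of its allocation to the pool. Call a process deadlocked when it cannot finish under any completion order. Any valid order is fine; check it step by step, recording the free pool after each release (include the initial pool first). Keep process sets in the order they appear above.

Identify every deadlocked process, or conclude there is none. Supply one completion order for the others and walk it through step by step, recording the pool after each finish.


The deadlocked set is empty.
Key observation: the pool covers J7 at once, and every later process fits after earlier releases.
One completion order for the rest: J7, J3, J1, J5, J4. Step-by-step check:
  pool = (3, 0, 3)
  run J7 (needs (1, 0, 1), free (3, 0, 3)); after release of (0, 3, 0) the pool is (3, 3, 3)
  run J3 (needs (2, 2, 3), free (3, 3, 3)); after release of (1, 1, 1) the pool is (4, 4, 4)
  run J1 (needs (4, 4, 4), free (4, 4, 4)); after release of (1, 0, 1) the pool is (5, 4, 5)
  run J5 (needs (5, 4, 5), free (5, 4, 5)); after release of (1, 1, 3) the pool is (6, 5, 8)
  run J4 (needs (6, 5, 8), free (6, 5, 8)); after release of (1, 1, 0) the pool is (7, 6, 8)


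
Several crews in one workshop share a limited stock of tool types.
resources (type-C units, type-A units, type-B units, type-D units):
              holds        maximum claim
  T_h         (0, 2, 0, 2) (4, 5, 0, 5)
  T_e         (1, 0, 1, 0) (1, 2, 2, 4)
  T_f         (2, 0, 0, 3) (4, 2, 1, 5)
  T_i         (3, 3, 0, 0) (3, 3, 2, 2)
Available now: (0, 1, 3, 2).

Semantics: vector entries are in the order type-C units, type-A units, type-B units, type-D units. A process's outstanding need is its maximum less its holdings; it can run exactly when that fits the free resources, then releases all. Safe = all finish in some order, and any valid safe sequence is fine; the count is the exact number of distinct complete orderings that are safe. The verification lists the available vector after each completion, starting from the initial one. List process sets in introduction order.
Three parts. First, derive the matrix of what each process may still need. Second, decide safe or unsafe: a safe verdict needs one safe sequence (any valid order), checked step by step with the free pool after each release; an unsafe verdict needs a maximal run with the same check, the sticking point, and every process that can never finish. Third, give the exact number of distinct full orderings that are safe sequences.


(1) Remaining need (order type-C units, type-A units, type-B units, type-D units):
  T_h: (4, 3, 0, 3)
  T_e: (0, 2, 1, 4)
  T_f: (2, 2, 1, 2)
  T_i: (0, 0, 2, 2)
(2) SAFE, for example via the order T_i, T_f, T_e, T_h.
Key observation: the order's first zero-slack moment is T_i ((0, 0, 2, 2) needed, (0, 1, 3, 2) free — a requested resource with nothing to spare).
Check, step by step:
  pool = (0, 1, 3, 2)
  T_i needs (0, 0, 2, 2) <= (0, 1, 3, 2) -> finishes; pool += (3, 3, 0, 0) = (3, 4, 3, 2)
  T_f needs (2, 2, 1, 2) <= (3, 4, 3, 2) -> finishes; pool += (2, 0, 0, 3) = (5, 4, 3, 5)
  T_e needs (0, 2, 1, 4) <= (5, 4, 3, 5) -> finishes; pool += (1, 0, 1, 0) = (6, 4, 4, 5)
  T_h needs (4, 3, 0, 3) <= (6, 4, 4, 5) -> finishes; pool += (0, 2, 0, 2) = (6, 6, 4, 7)
(3) Precisely 2 of the possible complete orderings are safe sequences.


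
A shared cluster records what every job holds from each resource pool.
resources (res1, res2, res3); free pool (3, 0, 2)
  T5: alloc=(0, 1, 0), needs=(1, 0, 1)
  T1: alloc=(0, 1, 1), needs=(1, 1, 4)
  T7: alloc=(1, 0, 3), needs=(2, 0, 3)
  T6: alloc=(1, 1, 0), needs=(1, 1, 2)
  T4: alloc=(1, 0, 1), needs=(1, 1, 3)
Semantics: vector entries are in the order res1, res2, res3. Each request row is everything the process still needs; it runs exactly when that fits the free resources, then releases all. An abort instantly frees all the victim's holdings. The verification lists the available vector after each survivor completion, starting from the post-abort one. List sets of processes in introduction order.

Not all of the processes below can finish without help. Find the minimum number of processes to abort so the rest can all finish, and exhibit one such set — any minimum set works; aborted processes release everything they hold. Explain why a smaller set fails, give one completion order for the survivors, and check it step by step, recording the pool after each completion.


Abort T4.
Key observation: T7 could never have finished before the abort; with (1, 0, 1) returned by T4, it fits at step 3.
No smaller set exists: with zero aborts the deadlock remains.
The survivors complete as T5, T6, T7, T1. Step-by-step check (starting from the post-abort pool):
  pool = (4, 0, 3)
  T5 needs (1, 0, 1) <= (4, 0, 3) -> finishes; pool += (0, 1, 0) = (4, 1, 3)
  T6 needs (1, 1, 2) <= (4, 1, 3) -> finishes; pool += (1, 1, 0) = (5, 2, 3)
  T7 needs (2, 0, 3) <= (5, 2, 3) -> finishes; pool += (1, 0, 3) = (6, 2, 6)
  T1 needs (1, 1, 4) <= (6, 2, 6) -> finishes; pool += (0, 1, 1) = (6, 3, 7)
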